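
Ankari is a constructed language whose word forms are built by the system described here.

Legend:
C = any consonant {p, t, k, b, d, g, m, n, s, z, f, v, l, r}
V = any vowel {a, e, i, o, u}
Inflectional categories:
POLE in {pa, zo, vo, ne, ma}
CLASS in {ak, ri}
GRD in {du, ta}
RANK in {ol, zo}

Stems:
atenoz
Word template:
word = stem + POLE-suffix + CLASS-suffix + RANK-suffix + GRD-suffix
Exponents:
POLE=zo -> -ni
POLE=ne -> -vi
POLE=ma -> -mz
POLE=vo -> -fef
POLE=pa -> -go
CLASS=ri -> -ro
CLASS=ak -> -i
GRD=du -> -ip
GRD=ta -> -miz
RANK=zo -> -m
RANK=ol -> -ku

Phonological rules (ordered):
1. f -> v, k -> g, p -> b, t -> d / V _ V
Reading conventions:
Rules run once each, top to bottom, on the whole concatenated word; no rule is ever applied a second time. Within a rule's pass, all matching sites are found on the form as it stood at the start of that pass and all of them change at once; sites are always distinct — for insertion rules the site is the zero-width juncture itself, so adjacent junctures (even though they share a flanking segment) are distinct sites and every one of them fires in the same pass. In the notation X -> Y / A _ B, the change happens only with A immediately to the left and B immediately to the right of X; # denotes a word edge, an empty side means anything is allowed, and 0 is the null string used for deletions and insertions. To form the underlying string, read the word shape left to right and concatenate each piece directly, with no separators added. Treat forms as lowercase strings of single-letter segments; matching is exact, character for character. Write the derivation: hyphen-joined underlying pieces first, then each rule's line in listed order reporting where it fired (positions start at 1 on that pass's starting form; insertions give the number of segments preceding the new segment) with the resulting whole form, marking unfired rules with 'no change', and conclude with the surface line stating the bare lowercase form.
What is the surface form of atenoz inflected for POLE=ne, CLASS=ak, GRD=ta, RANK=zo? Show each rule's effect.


underlying: atenoz-vi-i-m-miz
1. f -> v, k -> g, p -> b, t -> d / V _ V: fires at position(s) 2: adenozviimmiz
surface: adenozviimmiz


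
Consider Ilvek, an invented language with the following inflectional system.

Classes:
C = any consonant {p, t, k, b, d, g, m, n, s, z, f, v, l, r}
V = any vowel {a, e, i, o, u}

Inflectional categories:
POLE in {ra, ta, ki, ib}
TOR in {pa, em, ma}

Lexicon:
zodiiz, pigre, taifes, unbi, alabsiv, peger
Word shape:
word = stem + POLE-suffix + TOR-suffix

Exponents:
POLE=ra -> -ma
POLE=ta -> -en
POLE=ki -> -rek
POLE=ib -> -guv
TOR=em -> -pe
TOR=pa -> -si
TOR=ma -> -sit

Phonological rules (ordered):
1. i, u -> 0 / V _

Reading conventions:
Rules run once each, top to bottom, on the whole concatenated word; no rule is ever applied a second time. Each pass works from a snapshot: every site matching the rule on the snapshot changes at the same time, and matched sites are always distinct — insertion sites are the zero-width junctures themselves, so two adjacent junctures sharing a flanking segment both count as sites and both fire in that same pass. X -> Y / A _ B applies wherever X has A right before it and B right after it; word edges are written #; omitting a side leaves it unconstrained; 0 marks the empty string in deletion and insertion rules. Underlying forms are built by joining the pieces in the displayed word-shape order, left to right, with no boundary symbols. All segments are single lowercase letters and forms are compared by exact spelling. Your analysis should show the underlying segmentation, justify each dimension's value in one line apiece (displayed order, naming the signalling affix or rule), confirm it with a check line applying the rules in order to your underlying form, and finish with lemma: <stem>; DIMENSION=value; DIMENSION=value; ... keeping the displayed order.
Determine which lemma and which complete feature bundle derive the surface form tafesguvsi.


underlying: taifes-guv-si
POLE=ib - signalled by the affix -guv
TOR=pa - signalled by the affix -si
check: taifesguvsi -> tafesguvsi
lemma: taifes; POLE=ib; TOR=pa


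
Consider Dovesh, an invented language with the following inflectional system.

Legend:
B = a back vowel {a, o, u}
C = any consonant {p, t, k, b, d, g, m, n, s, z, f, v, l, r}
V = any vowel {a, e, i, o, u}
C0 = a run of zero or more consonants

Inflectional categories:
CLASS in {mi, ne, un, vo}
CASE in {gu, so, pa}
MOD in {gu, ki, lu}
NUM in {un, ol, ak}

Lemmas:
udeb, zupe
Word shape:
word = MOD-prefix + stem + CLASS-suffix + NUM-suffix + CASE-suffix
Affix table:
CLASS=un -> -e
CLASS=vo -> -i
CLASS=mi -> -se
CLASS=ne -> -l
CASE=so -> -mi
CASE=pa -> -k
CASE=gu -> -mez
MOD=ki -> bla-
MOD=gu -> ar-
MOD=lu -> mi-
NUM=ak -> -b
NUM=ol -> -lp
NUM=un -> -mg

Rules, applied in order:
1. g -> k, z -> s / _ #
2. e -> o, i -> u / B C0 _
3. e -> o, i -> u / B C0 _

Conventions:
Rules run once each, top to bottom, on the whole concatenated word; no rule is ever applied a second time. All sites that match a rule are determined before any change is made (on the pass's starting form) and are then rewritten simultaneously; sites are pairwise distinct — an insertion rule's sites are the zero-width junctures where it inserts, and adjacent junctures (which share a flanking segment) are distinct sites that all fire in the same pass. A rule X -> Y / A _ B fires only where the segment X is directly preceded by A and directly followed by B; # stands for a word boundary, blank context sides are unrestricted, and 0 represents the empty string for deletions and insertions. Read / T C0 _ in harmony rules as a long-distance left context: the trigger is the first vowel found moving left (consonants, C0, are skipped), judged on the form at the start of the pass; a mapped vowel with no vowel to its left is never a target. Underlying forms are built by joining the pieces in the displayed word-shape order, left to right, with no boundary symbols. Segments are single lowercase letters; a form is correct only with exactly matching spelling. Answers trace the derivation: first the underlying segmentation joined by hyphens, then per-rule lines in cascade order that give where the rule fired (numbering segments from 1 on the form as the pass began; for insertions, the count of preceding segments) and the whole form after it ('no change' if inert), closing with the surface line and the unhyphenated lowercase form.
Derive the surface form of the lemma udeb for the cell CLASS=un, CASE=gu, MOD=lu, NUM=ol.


underlying: mi-udeb-e-lp-mez
1. g -> k, z -> s / _ #: fires at position(s) 12: miudebelpmes
2. e -> o, i -> u / B C0 _: fires at position(s) 5: miudobelpmes
3. e -> o, i -> u / B C0 _: fires at position(s) 7: miudobolpmes
surface: miudobolpmes


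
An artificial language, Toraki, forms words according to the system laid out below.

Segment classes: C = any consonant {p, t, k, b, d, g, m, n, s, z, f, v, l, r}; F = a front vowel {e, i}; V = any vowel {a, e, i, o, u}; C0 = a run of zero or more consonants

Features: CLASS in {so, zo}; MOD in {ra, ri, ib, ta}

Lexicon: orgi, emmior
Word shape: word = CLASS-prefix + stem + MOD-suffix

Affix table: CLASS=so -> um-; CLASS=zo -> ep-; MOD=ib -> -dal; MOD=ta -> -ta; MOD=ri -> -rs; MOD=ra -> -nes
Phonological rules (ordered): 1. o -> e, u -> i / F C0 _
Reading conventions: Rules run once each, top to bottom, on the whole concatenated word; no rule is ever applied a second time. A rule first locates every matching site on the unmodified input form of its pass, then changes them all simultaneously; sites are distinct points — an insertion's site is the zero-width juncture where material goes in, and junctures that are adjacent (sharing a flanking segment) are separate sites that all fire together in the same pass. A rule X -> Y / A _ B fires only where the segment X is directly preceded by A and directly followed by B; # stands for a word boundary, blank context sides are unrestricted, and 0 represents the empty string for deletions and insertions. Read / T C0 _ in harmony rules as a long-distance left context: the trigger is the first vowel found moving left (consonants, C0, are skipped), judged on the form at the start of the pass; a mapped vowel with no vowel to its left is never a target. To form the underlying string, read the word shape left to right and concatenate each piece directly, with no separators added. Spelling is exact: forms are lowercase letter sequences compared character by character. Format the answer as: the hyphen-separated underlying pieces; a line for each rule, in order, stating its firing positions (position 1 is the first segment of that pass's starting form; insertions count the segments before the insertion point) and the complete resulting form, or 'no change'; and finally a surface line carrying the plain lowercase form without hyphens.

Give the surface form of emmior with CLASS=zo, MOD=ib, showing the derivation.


underlying: ep-emmior-dal
1. o -> e, u -> i / F C0 _: fires at position(s) 7: epemmierdal
surface: epemmierdal


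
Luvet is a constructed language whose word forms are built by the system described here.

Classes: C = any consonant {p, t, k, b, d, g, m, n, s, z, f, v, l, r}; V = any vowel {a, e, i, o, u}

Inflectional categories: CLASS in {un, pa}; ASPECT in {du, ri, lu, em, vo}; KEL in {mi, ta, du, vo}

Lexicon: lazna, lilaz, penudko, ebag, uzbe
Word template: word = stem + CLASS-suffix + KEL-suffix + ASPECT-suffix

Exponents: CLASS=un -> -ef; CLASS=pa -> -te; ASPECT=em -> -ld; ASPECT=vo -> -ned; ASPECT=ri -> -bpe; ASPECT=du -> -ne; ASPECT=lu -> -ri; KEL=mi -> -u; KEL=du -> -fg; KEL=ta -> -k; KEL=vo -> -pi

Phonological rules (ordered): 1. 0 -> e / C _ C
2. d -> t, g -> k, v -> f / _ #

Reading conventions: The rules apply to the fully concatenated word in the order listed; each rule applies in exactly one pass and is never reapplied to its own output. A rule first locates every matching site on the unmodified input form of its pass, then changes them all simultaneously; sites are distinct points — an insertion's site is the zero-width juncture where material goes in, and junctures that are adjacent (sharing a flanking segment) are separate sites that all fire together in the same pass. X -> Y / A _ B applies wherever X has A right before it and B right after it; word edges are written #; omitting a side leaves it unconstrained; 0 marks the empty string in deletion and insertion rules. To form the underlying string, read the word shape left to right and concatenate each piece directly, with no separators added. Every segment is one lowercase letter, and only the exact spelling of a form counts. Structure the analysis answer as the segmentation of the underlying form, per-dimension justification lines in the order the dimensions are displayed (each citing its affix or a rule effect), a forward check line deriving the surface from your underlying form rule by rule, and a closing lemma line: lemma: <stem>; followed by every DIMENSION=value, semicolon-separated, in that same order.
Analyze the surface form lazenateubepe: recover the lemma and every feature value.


underlying: lazna-te-u-bpe
CLASS=pa - signalled by the affix -te
ASPECT=ri - signalled by the affix -bpe
KEL=mi - signalled by the affix -u
check: laznateubpe -> lazenateubepe -> lazenateubepe
lemma: lazna; CLASS=pa; ASPECT=ri; KEL=mi


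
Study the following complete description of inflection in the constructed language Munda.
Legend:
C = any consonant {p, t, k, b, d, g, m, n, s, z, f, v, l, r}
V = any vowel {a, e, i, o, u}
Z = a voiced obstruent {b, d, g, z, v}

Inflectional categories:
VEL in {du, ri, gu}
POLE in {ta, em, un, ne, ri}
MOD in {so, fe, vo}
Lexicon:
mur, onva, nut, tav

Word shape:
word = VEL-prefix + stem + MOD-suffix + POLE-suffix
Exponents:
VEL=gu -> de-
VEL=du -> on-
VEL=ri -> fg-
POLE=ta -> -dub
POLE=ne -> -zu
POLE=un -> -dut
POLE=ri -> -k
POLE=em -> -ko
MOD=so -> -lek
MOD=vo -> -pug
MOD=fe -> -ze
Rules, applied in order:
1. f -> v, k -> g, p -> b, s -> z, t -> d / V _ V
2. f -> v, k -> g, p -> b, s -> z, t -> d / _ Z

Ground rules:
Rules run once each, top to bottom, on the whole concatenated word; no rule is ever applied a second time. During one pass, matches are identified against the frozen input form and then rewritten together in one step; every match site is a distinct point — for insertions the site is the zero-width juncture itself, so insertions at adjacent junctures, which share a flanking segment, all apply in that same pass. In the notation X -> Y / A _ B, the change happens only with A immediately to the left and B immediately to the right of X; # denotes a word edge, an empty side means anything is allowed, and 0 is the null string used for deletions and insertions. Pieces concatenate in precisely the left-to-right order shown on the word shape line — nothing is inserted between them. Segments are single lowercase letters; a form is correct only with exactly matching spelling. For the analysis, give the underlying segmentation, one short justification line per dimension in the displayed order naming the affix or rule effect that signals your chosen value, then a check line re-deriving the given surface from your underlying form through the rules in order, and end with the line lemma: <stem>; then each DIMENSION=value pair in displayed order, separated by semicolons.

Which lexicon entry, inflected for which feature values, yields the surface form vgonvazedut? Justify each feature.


underlying: fg-onva-ze-dut
VEL=ri - signalled by the affix fg-
POLE=un - signalled by the affix -dut
MOD=fe - signalled by the affix -ze
check: fgonvazedut -> fgonvazedut -> vgonvazedut
lemma: onva; VEL=ri; POLE=un; MOD=fe


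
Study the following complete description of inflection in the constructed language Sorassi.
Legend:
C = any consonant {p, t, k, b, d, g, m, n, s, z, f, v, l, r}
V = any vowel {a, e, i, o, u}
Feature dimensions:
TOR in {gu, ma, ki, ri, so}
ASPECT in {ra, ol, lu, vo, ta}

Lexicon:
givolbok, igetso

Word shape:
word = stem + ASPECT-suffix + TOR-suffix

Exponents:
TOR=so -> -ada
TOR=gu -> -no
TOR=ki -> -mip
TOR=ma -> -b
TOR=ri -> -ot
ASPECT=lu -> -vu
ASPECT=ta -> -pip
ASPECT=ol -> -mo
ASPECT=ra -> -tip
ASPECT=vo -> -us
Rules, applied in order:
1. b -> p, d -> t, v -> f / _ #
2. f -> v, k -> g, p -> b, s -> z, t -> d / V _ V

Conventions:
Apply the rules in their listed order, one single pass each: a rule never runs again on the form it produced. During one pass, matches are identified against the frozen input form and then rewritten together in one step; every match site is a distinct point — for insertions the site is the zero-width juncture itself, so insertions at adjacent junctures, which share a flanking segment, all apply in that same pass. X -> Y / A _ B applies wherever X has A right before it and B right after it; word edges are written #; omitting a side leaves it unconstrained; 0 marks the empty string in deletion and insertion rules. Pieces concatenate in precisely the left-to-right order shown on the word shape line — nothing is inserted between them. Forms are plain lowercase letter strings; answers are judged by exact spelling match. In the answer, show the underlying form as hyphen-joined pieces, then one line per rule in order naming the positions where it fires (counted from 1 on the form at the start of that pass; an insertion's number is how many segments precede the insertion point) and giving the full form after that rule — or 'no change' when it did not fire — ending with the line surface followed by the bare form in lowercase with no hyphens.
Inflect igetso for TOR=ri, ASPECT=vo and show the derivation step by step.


underlying: igetso-us-ot
1. b -> p, d -> t, v -> f / _ #: no change
2. f -> v, k -> g, p -> b, s -> z, t -> d / V _ V: fires at position(s) 8: igetsouzot
surface: igetsouzot


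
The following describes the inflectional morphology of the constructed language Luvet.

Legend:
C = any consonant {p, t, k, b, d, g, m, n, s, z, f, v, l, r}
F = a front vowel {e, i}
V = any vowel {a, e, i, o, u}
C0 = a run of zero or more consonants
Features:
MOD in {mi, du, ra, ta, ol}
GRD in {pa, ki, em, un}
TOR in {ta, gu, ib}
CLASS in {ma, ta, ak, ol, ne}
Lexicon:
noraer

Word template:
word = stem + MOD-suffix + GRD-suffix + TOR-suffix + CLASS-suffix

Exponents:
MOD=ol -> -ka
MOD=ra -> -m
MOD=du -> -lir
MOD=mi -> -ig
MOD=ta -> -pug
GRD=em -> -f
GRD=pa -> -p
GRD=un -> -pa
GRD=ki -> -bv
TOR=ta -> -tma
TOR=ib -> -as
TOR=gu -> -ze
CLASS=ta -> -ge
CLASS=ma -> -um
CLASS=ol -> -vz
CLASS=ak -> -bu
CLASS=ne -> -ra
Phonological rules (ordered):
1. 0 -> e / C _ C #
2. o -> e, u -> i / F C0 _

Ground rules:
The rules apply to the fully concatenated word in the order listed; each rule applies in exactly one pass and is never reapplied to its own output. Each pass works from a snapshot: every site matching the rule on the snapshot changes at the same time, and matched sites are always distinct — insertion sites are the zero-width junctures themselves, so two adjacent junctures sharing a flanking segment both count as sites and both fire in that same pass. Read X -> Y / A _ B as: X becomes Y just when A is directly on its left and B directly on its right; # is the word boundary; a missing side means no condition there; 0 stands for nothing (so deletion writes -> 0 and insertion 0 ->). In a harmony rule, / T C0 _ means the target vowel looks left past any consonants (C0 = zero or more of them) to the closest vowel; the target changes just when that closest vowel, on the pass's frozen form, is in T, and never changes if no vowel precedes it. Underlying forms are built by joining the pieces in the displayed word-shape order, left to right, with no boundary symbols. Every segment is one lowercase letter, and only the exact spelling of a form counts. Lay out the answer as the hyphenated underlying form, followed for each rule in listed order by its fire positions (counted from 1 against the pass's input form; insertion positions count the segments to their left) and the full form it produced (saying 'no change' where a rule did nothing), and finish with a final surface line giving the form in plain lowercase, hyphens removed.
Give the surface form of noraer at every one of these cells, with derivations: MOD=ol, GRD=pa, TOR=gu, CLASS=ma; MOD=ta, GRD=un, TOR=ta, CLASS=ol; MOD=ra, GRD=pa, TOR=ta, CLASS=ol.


cell MOD=ol, GRD=pa, TOR=gu, CLASS=ma:
underlying: noraer-ka-p-ze-um
1. 0 -> e / C _ C #: no change
2. o -> e, u -> i / F C0 _: fires at position(s) 12: noraerkapzeim
surface: noraerkapzeim

cell MOD=ta, GRD=un, TOR=ta, CLASS=ol:
underlying: noraer-pug-pa-tma-vz
1. 0 -> e / C _ C #: inserts after position(s) 15: noraerpugpatmavez
2. o -> e, u -> i / F C0 _: fires at position(s) 8: noraerpigpatmavez
surface: noraerpigpatmavez

cell MOD=ra, GRD=pa, TOR=ta, CLASS=ol:
underlying: noraer-m-p-tma-vz
1. 0 -> e / C _ C #: inserts after position(s) 12: noraermptmavez
2. o -> e, u -> i / F C0 _: no change
surface: noraermptmavez


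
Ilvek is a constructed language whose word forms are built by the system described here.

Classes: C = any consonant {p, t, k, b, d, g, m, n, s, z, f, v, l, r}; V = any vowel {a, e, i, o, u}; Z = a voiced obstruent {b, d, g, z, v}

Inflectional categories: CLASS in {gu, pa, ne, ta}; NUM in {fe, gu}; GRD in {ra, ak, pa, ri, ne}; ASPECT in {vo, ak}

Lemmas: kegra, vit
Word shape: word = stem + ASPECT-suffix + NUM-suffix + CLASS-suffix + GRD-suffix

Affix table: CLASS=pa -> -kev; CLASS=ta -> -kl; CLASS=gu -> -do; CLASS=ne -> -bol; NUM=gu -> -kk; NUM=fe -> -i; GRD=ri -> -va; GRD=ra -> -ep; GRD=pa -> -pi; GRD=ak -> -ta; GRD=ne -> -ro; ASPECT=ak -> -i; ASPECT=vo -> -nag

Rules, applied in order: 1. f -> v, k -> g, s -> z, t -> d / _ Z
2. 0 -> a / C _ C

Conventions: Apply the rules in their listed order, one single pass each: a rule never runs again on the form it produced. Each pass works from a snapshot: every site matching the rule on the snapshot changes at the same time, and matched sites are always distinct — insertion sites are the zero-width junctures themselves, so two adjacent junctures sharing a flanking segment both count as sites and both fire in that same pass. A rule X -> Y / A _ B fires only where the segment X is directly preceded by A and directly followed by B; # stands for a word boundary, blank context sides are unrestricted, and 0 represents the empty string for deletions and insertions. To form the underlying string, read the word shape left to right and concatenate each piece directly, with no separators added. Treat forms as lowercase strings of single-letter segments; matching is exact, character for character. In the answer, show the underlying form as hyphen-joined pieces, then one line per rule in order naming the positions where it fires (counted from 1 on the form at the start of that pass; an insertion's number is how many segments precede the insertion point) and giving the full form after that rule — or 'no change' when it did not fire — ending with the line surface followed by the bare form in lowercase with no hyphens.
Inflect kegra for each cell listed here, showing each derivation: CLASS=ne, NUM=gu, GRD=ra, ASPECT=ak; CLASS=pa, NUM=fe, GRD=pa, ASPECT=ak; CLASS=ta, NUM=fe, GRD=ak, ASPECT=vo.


cell CLASS=ne, NUM=gu, GRD=ra, ASPECT=ak:
underlying: kegra-i-kk-bol-ep
1. f -> v, k -> g, s -> z, t -> d / _ Z: fires at position(s) 8: kegraikgbolep
2. 0 -> a / C _ C: inserts after position(s) 3, 7, 8: kegaraikagabolep
surface: kegaraikagabolep

cell CLASS=pa, NUM=fe, GRD=pa, ASPECT=ak:
underlying: kegra-i-i-kev-pi
1. f -> v, k -> g, s -> z, t -> d / _ Z: no change
2. 0 -> a / C _ C: inserts after position(s) 3, 10: kegaraiikevapi
surface: kegaraiikevapi

cell CLASS=ta, NUM=fe, GRD=ak, ASPECT=vo:
underlying: kegra-nag-i-kl-ta
1. f -> v, k -> g, s -> z, t -> d / _ Z: no change
2. 0 -> a / C _ C: inserts after position(s) 3, 10, 11: kegaranagikalata
surface: kegaranagikalata


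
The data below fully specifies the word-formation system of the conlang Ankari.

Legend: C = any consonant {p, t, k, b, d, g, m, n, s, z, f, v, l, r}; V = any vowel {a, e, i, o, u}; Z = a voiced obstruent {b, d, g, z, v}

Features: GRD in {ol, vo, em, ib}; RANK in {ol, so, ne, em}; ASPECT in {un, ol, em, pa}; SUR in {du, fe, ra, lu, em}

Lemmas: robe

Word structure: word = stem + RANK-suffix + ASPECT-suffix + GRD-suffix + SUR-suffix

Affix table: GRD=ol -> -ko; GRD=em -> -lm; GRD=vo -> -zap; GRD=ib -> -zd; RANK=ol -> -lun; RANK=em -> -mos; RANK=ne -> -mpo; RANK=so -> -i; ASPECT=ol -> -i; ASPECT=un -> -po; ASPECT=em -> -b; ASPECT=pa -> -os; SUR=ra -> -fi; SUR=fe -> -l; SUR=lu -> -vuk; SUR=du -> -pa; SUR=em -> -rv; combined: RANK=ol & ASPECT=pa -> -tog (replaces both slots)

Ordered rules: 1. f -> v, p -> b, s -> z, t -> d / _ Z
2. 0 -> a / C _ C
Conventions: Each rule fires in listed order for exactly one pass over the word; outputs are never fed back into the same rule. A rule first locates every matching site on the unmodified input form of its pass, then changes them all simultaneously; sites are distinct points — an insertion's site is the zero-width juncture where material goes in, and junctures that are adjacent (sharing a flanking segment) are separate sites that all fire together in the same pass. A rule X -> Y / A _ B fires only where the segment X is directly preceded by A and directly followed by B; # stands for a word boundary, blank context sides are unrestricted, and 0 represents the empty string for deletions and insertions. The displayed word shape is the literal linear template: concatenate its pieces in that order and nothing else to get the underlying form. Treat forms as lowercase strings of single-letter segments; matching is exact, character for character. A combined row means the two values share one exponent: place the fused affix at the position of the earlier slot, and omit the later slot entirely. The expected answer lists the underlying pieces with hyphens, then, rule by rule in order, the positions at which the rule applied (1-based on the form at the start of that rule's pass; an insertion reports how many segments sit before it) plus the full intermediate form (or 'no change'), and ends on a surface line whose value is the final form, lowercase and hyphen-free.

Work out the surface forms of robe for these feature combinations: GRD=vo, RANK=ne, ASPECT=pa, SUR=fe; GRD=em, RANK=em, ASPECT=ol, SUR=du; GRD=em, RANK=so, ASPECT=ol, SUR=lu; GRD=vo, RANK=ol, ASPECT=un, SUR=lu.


cell GRD=vo, RANK=ne, ASPECT=pa, SUR=fe:
underlying: robe-mpo-os-zap-l
1. f -> v, p -> b, s -> z, t -> d / _ Z: fires at position(s) 9: robempoozzapl
2. 0 -> a / C _ C: inserts after position(s) 5, 9, 12: robemapoozazapal
surface: robemapoozazapal

cell GRD=em, RANK=em, ASPECT=ol, SUR=du:
underlying: robe-mos-i-lm-pa
1. f -> v, p -> b, s -> z, t -> d / _ Z: no change
2. 0 -> a / C _ C: inserts after position(s) 9, 10: robemosilamapa
surface: robemosilamapa

cell GRD=em, RANK=so, ASPECT=ol, SUR=lu:
underlying: robe-i-i-lm-vuk
1. f -> v, p -> b, s -> z, t -> d / _ Z: no change
2. 0 -> a / C _ C: inserts after position(s) 7, 8: robeiilamavuk
surface: robeiilamavuk

cell GRD=vo, RANK=ol, ASPECT=un, SUR=lu:
underlying: robe-lun-po-zap-vuk
1. f -> v, p -> b, s -> z, t -> d / _ Z: fires at position(s) 12: robelunpozabvuk
2. 0 -> a / C _ C: inserts after position(s) 7, 12: robelunapozabavuk
surface: robelunapozabavuk


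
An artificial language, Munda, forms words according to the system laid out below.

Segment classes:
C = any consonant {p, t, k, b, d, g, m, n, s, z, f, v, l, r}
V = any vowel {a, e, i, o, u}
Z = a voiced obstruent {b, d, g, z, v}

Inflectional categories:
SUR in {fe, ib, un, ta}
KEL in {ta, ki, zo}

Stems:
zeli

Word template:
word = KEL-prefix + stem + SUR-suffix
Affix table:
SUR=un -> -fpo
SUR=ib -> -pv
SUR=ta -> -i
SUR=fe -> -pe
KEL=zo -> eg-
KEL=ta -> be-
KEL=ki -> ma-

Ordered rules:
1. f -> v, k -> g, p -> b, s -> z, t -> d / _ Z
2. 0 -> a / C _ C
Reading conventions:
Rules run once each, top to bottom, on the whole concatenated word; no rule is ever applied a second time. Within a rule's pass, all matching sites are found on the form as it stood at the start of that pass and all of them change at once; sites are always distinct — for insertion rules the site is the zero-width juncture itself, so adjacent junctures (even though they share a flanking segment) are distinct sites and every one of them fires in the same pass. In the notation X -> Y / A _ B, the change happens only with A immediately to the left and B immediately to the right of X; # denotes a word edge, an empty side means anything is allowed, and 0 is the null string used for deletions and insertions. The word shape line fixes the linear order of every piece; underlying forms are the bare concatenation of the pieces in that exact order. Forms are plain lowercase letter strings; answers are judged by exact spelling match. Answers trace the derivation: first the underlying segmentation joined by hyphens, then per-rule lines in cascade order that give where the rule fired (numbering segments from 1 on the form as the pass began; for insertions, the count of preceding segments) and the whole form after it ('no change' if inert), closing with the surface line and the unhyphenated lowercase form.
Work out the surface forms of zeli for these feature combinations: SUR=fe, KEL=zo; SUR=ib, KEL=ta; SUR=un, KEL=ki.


cell SUR=fe, KEL=zo:
underlying: eg-zeli-pe
1. f -> v, k -> g, p -> b, s -> z, t -> d / _ Z: no change
2. 0 -> a / C _ C: inserts after position(s) 2: egazelipe
surface: egazelipe

cell SUR=ib, KEL=ta:
underlying: be-zeli-pv
1. f -> v, k -> g, p -> b, s -> z, t -> d / _ Z: fires at position(s) 7: bezelibv
2. 0 -> a / C _ C: inserts after position(s) 7: bezelibav
surface: bezelibav

cell SUR=un, KEL=ki:
underlying: ma-zeli-fpo
1. f -> v, k -> g, p -> b, s -> z, t -> d / _ Z: no change
2. 0 -> a / C _ C: inserts after position(s) 7: mazelifapo
surface: mazelifapo


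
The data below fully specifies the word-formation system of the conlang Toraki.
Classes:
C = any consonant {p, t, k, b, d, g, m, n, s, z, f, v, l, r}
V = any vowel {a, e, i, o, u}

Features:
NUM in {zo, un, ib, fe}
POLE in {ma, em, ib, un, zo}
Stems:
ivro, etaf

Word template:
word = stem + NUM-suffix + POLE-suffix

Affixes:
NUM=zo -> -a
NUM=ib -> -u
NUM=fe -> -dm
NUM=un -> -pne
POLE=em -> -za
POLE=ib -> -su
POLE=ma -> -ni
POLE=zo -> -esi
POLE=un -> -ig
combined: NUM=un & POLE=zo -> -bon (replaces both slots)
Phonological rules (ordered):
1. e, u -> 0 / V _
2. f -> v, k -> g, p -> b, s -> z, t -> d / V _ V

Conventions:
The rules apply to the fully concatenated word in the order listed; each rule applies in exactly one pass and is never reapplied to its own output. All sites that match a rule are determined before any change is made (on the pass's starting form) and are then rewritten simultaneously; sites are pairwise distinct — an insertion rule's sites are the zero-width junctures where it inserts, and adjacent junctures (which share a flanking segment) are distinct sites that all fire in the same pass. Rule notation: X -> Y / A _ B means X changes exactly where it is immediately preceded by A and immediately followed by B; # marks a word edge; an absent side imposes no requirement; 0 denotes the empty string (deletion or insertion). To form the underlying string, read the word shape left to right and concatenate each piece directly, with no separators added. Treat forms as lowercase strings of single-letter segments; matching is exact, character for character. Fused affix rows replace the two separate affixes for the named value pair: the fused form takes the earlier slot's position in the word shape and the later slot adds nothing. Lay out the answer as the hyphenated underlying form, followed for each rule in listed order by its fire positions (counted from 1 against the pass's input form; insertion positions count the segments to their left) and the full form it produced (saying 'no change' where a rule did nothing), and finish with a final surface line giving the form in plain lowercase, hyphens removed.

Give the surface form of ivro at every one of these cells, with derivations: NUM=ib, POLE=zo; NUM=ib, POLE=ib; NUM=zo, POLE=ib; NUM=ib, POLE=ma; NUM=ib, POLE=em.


cell NUM=ib, POLE=zo:
underlying: ivro-u-esi
1. e, u -> 0 / V _: fires at position(s) 5, 6: ivrosi
2. f -> v, k -> g, p -> b, s -> z, t -> d / V _ V: fires at position(s) 5: ivrozi
surface: ivrozi

cell NUM=ib, POLE=ib:
underlying: ivro-u-su
1. e, u -> 0 / V _: fires at position(s) 5: ivrosu
2. f -> v, k -> g, p -> b, s -> z, t -> d / V _ V: fires at position(s) 5: ivrozu
surface: ivrozu

cell NUM=zo, POLE=ib:
underlying: ivro-a-su
1. e, u -> 0 / V _: no change
2. f -> v, k -> g, p -> b, s -> z, t -> d / V _ V: fires at position(s) 6: ivroazu
surface: ivroazu

cell NUM=ib, POLE=ma:
underlying: ivro-u-ni
1. e, u -> 0 / V _: fires at position(s) 5: ivroni
2. f -> v, k -> g, p -> b, s -> z, t -> d / V _ V: no change
surface: ivroni

cell NUM=ib, POLE=em:
underlying: ivro-u-za
1. e, u -> 0 / V _: fires at position(s) 5: ivroza
2. f -> v, k -> g, p -> b, s -> z, t -> d / V _ V: no change
surface: ivroza


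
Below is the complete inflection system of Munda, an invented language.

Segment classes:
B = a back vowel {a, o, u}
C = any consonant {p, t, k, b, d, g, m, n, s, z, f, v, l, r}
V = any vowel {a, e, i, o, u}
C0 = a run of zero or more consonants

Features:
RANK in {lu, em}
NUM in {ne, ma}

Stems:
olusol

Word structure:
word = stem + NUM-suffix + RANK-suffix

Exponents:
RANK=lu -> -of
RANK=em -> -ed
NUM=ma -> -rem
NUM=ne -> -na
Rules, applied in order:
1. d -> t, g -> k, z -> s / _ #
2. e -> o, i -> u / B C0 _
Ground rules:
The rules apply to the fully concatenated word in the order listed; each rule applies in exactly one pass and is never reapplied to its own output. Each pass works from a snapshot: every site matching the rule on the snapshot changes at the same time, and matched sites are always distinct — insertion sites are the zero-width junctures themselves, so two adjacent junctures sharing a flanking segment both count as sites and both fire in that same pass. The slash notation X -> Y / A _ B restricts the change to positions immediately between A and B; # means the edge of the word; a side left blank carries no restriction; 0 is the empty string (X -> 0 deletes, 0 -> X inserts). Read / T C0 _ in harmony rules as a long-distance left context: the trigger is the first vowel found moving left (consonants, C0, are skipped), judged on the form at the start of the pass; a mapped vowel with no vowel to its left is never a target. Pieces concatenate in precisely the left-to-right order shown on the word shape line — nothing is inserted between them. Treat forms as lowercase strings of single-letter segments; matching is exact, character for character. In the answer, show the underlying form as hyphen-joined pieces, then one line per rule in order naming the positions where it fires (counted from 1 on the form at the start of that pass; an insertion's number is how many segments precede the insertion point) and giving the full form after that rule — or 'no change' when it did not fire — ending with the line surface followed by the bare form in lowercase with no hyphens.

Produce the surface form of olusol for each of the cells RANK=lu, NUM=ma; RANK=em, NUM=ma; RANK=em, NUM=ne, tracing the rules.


cell RANK=lu, NUM=ma:
underlying: olusol-rem-of
1. d -> t, g -> k, z -> s / _ #: no change
2. e -> o, i -> u / B C0 _: fires at position(s) 8: olusolromof
surface: olusolromof

cell RANK=em, NUM=ma:
underlying: olusol-rem-ed
1. d -> t, g -> k, z -> s / _ #: fires at position(s) 11: olusolremet
2. e -> o, i -> u / B C0 _: fires at position(s) 8: olusolromet
surface: olusolromet

cell RANK=em, NUM=ne:
underlying: olusol-na-ed
1. d -> t, g -> k, z -> s / _ #: fires at position(s) 10: olusolnaet
2. e -> o, i -> u / B C0 _: fires at position(s) 9: olusolnaot
surface: olusolnaot


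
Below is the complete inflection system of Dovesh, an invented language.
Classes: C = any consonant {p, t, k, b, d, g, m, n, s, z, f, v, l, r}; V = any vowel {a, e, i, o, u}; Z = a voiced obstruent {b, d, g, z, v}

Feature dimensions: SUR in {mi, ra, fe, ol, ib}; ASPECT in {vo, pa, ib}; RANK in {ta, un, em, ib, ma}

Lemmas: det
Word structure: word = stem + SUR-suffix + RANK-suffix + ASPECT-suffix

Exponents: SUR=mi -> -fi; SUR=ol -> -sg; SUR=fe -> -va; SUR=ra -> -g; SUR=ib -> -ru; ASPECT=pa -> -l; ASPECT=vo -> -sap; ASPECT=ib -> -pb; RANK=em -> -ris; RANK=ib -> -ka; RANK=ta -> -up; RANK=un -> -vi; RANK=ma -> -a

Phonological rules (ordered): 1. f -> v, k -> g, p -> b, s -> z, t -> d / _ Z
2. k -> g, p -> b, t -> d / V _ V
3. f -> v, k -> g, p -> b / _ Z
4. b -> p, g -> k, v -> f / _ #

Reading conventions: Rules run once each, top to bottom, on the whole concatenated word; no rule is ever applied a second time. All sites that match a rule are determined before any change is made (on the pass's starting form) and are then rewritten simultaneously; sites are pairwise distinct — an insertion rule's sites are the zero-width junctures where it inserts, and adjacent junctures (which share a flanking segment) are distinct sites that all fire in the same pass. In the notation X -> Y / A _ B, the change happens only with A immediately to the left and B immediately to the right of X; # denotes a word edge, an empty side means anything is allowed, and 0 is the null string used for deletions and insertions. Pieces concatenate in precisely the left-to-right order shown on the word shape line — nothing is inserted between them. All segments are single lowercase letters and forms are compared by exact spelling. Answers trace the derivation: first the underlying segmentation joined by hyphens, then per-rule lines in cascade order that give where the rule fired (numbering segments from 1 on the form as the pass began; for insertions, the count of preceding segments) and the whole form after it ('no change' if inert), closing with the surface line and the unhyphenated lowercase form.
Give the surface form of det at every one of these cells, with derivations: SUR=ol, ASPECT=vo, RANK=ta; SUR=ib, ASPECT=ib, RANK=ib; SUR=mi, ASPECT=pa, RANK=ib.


cell SUR=ol, ASPECT=vo, RANK=ta:
underlying: det-sg-up-sap
1. f -> v, k -> g, p -> b, s -> z, t -> d / _ Z: fires at position(s) 4: detzgupsap
2. k -> g, p -> b, t -> d / V _ V: no change
3. f -> v, k -> g, p -> b / _ Z: no change
4. b -> p, g -> k, v -> f / _ #: no change
surface: detzgupsap

cell SUR=ib, ASPECT=ib, RANK=ib:
underlying: det-ru-ka-pb
1. f -> v, k -> g, p -> b, s -> z, t -> d / _ Z: fires at position(s) 8: detrukabb
2. k -> g, p -> b, t -> d / V _ V: fires at position(s) 6: detrugabb
3. f -> v, k -> g, p -> b / _ Z: no change
4. b -> p, g -> k, v -> f / _ #: fires at position(s) 9: detrugabp
surface: detrugabp

cell SUR=mi, ASPECT=pa, RANK=ib:
underlying: det-fi-ka-l
1. f -> v, k -> g, p -> b, s -> z, t -> d / _ Z: no change
2. k -> g, p -> b, t -> d / V _ V: fires at position(s) 6: detfigal
3. f -> v, k -> g, p -> b / _ Z: no change
4. b -> p, g -> k, v -> f / _ #: no change
surface: detfigal


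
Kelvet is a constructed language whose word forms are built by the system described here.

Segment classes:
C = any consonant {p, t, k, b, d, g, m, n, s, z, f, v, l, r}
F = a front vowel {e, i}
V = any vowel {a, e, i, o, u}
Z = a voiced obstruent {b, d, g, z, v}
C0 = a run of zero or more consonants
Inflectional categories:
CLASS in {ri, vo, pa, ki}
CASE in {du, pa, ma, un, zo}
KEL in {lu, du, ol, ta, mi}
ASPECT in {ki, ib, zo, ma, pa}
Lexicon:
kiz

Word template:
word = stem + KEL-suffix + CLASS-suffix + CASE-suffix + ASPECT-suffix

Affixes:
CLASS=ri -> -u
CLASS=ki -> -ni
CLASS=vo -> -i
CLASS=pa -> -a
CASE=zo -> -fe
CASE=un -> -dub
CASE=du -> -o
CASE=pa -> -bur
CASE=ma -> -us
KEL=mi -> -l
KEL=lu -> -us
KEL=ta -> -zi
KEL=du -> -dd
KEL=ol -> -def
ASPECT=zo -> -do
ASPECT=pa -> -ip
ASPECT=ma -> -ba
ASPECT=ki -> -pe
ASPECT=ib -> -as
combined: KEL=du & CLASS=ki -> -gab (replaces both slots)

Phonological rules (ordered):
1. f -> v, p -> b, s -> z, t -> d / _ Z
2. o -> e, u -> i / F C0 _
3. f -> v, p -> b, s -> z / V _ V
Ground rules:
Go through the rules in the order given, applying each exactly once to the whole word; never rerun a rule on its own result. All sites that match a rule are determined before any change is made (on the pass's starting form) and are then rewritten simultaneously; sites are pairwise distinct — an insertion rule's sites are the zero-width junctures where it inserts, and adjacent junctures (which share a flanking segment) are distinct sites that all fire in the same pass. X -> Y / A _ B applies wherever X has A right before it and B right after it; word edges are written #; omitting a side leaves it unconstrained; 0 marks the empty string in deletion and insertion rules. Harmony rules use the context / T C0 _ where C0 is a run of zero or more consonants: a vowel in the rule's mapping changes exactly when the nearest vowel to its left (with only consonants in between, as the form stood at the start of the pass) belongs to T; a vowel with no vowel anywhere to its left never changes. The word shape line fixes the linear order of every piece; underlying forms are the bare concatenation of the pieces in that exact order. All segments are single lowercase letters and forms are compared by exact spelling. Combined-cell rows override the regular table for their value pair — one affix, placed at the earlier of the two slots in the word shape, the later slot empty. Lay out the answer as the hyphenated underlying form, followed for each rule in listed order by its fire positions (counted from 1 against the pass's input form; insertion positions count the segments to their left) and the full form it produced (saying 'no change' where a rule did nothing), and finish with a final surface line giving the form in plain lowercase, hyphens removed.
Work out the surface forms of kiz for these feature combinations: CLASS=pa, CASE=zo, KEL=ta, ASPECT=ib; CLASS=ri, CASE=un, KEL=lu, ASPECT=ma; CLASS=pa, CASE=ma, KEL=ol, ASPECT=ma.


cell CLASS=pa, CASE=zo, KEL=ta, ASPECT=ib:
underlying: kiz-zi-a-fe-as
1. f -> v, p -> b, s -> z, t -> d / _ Z: no change
2. o -> e, u -> i / F C0 _: no change
3. f -> v, p -> b, s -> z / V _ V: fires at position(s) 7: kizziaveas
surface: kizziaveas

cell CLASS=ri, CASE=un, KEL=lu, ASPECT=ma:
underlying: kiz-us-u-dub-ba
1. f -> v, p -> b, s -> z, t -> d / _ Z: no change
2. o -> e, u -> i / F C0 _: fires at position(s) 4: kizisudubba
3. f -> v, p -> b, s -> z / V _ V: fires at position(s) 5: kizizudubba
surface: kizizudubba

cell CLASS=pa, CASE=ma, KEL=ol, ASPECT=ma:
underlying: kiz-def-a-us-ba
1. f -> v, p -> b, s -> z, t -> d / _ Z: fires at position(s) 9: kizdefauzba
2. o -> e, u -> i / F C0 _: no change
3. f -> v, p -> b, s -> z / V _ V: fires at position(s) 6: kizdevauzba
surface: kizdevauzba
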